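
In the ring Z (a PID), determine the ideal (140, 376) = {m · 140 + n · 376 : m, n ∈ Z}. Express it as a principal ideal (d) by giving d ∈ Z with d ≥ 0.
(140, 376) = (4); d = 4

In the PID Z, (a, b) is generated by gcd(a, b). Compute gcd(376, 140) with the extended Euclidean algorithm, tracking rows (r, s, t) with s·376 + t·140 = r:
  row A: (376, 1, 0)   [1·376 + 0·140 = 376]
  row B: (140, 0, 1)   [0·376 + 1·140 = 140]
  376 = 2·140 + 96   → row C = row A − 2·row B = (96, 1, −2)   [check: 1·376 − 2·140 = 96]
  140 = 1·96 + 44   → row D = row B − 1·row C = (44, −1, 3)   [check: −1·376 + 3·140 = 44]
  96 = 2·44 + 8   → row E = row C − 2·row D = (8, 3, −8)   [check: 3·376 − 8·140 = 8]
  44 = 5·8 + 4   → row F = row D − 5·row E = (4, −16, 43)   [check: −16·376 + 43·140 = 4]
  8 = 2·4 + 0   → remainder 0, stop. gcd = 4 (last nonzero row F).
So gcd(140, 376) = 4, with Bézout identity −16·376 + 43·140 = 4. Containment (⊇): the Bézout identity exhibits 4 as an element of (140, 376), giving (4) ⊆ (140, 376). Containment (⊆): since 4 | 140 and 4 | 376 (140 = 4·35, 376 = 4·94), every Z-linear combination of 140 and 376 is divisible by 4, so (140, 376) ⊆ (4). Therefore (140, 376) = (4), d = 4.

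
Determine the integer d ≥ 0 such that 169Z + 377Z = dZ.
(169, 377) = (13); d = 13

In the PID Z, (a, b) is generated by gcd(a, b). Compute gcd(377, 169) with the extended Euclidean algorithm, tracking rows (r, s, t) with s·377 + t·169 = r:
  row A: (377, 1, 0)   [1·377 + 0·169 = 377]
  row B: (169, 0, 1)   [0·377 + 1·169 = 169]
  377 = 2·169 + 39   → row C = row A − 2·row B = (39, 1, −2)   [check: 1·377 − 2·169 = 39]
  169 = 4·39 + 13   → row D = row B − 4·row C = (13, −4, 9)   [check: −4·377 + 9·169 = 13]
  39 = 3·13 + 0   → remainder 0, stop. gcd = 13 (last nonzero row D).
So gcd(169, 377) = 13, with Bézout identity −4·377 + 9·169 = 13. Containment (⊇): the Bézout identity exhibits 13 as an element of (169, 377), giving (13) ⊆ (169, 377). Containment (⊆): since 13 | 169 and 13 | 377 (169 = 13·13, 377 = 13·29), every Z-linear combination of 169 and 377 is divisible by 13, so (169, 377) ⊆ (13). Therefore (169, 377) = (13), d = 13.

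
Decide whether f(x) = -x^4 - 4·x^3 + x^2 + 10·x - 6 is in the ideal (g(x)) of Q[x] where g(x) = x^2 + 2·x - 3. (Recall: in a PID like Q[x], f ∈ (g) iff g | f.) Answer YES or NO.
In Q[x] the ideal (g) consists of all multiples of g, so f ∈ (g) iff g | f, i.e. iff the remainder of f on division by g is 0. Divide f by g (g is monic, so eliminate the leading term of the running remainder at each step):
  leading term -x^4: subtract (-x^2)·g(x) = -x^4 - 2·x^3 + 3·x^2, leaving -2·x^3 - 2·x^2 + 10·x - 6
  leading term -2·x^3: subtract (-2·x)·g(x) = -2·x^3 - 4·x^2 + 6·x, leaving 2·x^2 + 4·x - 6
  leading term 2·x^2: subtract (2)·g(x) = 2·x^2 + 4·x - 6, leaving 0
The remainder is 0, so f(x) = g(x) · h(x) with h(x) = -x^2 - 2·x + 2. Hence g | f, i.e. f ∈ (g).

Final answer: YES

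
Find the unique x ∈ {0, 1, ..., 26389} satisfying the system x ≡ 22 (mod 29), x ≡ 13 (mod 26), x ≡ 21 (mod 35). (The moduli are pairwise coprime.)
x ≡ 25571 (mod 26390); the representative in [0, 26390) is 25571

The moduli 29, 26, 35 are pairwise coprime, so by the CRT there is a unique solution mod 29·26·35 = 26390.
Solve by successive substitution. Start with x ≡ 22 (mod 29).
  Combine with x ≡ 13 (mod 26): write x = 22 + 29·t and require 22 + 29·t ≡ 13 (mod 26), i.e. 29·t ≡ 13 − 22 ≡ 17 (mod 26). Since 29^(−1) ≡ 9 (mod 26) (29 ≡ 3 (mod 26)), t ≡ 9·17 ≡ 23 (mod 26). So x ≡ 22 + 29·23 = 689 (mod 754).
  Combine with x ≡ 21 (mod 35): write x = 689 + 754·t and require 689 + 754·t ≡ 21 (mod 35), i.e. 754·t ≡ 21 − 689 ≡ 32 (mod 35). Since 754^(−1) ≡ 24 (mod 35) (754 ≡ 19 (mod 35)), t ≡ 24·32 ≡ 33 (mod 35). So x ≡ 689 + 754·33 = 25571 (mod 26390).
Unique solution in [0, 26390): x = 25571.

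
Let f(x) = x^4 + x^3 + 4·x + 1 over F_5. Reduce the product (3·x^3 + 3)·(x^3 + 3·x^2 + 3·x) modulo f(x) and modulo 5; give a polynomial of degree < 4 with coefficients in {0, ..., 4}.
Multiply as integer polynomials: a · b = 3·x^6 + 9·x^5 + 9·x^4 + 3·x^3 + 9·x^2 + 9·x. Reducing coefficients mod 5: a · b ≡ 3·x^6 + 4·x^5 + 4·x^4 + 3·x^3 + 4·x^2 + 4·x. Now divide by f(x) = x^4 + x^3 + 4·x + 1 in F_5[x], eliminating the leading term at each step:
  leading term 3·x^6: subtract (3·x^2)·f(x) = 3·x^6 + 3·x^5 + 2·x^3 + 3·x^2, leaving x^5 + 4·x^4 + x^3 + x^2 + 4·x (coefficients mod 5)
  leading term x^5: subtract (x)·f(x) = x^5 + x^4 + 4·x^2 + x, leaving 3·x^4 + x^3 + 2·x^2 + 3·x (coefficients mod 5)
  leading term 3·x^4: subtract (3)·f(x) = 3·x^4 + 3·x^3 + 2·x + 3, leaving 3·x^3 + 2·x^2 + x + 2 (coefficients mod 5)
The degree is now < 4, so this is the remainder. Hence a · b ≡ 3·x^3 + 2·x^2 + x + 2 in F_5[x]/(f).

Final answer: a · b ≡ 3·x^3 + 2·x^2 + x + 2 (mod f(x))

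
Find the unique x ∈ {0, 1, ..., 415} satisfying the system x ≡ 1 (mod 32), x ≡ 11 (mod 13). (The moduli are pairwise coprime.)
x ≡ 193 (mod 416); the representative in [0, 416) is 193

The moduli 32, 13 are pairwise coprime, so by the CRT there is a unique solution mod 32·13 = 416.
Solve by successive substitution. Start with x ≡ 1 (mod 32).
  Combine with x ≡ 11 (mod 13): write x = 1 + 32·t and require 1 + 32·t ≡ 11 (mod 13), i.e. 32·t ≡ 11 − 1 ≡ 10 (mod 13). Since 32^(−1) ≡ 11 (mod 13) (32 ≡ 6 (mod 13)), t ≡ 11·10 ≡ 6 (mod 13). So x ≡ 1 + 32·6 = 193 (mod 416).
Unique solution in [0, 416): x = 193.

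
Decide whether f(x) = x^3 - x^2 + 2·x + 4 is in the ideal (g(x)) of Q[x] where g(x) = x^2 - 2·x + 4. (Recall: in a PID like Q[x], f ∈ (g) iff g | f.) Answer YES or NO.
In Q[x] the ideal (g) consists of all multiples of g, so f ∈ (g) iff g | f, i.e. iff the remainder of f on division by g is 0. Divide f by g (g is monic, so eliminate the leading term of the running remainder at each step):
  leading term x^3: subtract (x)·g(x) = x^3 - 2·x^2 + 4·x, leaving x^2 - 2·x + 4
  leading term x^2: subtract (1)·g(x) = x^2 - 2·x + 4, leaving 0
The remainder is 0, so f(x) = g(x) · h(x) with h(x) = x + 1. Hence g | f, i.e. f ∈ (g).

Final answer: YES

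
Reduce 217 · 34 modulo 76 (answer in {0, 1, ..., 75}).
Reduce the factors first: 217 ≡ 65 (mod 76), so 217 · 34 ≡ 65 · 34 (mod 76). 65 · 34 = 2210. Dividing by 76: 2210 = 29·76 + 6. So (217 · 34) mod 76 = 6.

Final answer: 6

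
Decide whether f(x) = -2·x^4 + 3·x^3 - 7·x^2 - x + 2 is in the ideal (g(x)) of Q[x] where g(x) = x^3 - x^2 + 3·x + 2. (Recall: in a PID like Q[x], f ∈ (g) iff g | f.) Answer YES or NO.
YES

In Q[x] the ideal (g) consists of all multiples of g, so f ∈ (g) iff g | f, i.e. iff the remainder of f on division by g is 0. Divide f by g (g is monic, so eliminate the leading term of the running remainder at each step):
  leading term -2·x^4: subtract (-2·x)·g(x) = -2·x^4 + 2·x^3 - 6·x^2 - 4·x, leaving x^3 - x^2 + 3·x + 2
  leading term x^3: subtract (1)·g(x) = x^3 - x^2 + 3·x + 2, leaving 0
The remainder is 0, so f(x) = g(x) · h(x) with h(x) = 1 - 2·x. Hence g | f, i.e. f ∈ (g).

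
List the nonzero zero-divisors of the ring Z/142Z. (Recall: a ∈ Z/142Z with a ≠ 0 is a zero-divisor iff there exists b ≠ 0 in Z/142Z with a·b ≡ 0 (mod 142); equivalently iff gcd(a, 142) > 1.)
nonzero zero-divisors of Z/142Z = {2, 4, 6, 8, 10, 12, 14, 16, 18, 20, 22, 24, 26, 28, 30, 32, 34, 36, 38, 40, 42, 44, 46, 48, 50, 52, 54, 56, 58, 60, 62, 64, 66, 68, 70, 71, 72, 74, 76, 78, 80, 82, 84, 86, 88, 90, 92, 94, 96, 98, 100, 102, 104, 106, 108, 110, 112, 114, 116, 118, 120, 122, 124, 126, 128, 130, 132, 134, 136, 138, 140}

An element a ∈ Z/142Z (with a ≠ 0) is a zero-divisor iff gcd(a, 142) > 1 (because a is a unit precisely when gcd(a, n) = 1, and in Z/nZ every nonzero, non-unit element is a zero-divisor). Scan a = 1, ..., 141 and keep those with gcd(a, 142) > 1:
  gcd(2, 142) = 2, gcd(4, 142) = 2, gcd(6, 142) = 2, gcd(8, 142) = 2, gcd(10, 142) = 2, gcd(12, 142) = 2, gcd(14, 142) = 2, gcd(16, 142) = 2, gcd(18, 142) = 2, gcd(20, 142) = 2, gcd(22, 142) = 2, gcd(24, 142) = 2, gcd(26, 142) = 2, gcd(28, 142) = 2, gcd(30, 142) = 2, gcd(32, 142) = 2, gcd(34, 142) = 2, gcd(36, 142) = 2, gcd(38, 142) = 2, gcd(40, 142) = 2, gcd(42, 142) = 2, gcd(44, 142) = 2, gcd(46, 142) = 2, gcd(48, 142) = 2, gcd(50, 142) = 2, gcd(52, 142) = 2, gcd(54, 142) = 2, gcd(56, 142) = 2, gcd(58, 142) = 2, gcd(60, 142) = 2, gcd(62, 142) = 2, gcd(64, 142) = 2, gcd(66, 142) = 2, gcd(68, 142) = 2, gcd(70, 142) = 2, gcd(71, 142) = 71, gcd(72, 142) = 2, gcd(74, 142) = 2, gcd(76, 142) = 2, gcd(78, 142) = 2, gcd(80, 142) = 2, gcd(82, 142) = 2, gcd(84, 142) = 2, gcd(86, 142) = 2, gcd(88, 142) = 2, gcd(90, 142) = 2, gcd(92, 142) = 2, gcd(94, 142) = 2, gcd(96, 142) = 2, gcd(98, 142) = 2, gcd(100, 142) = 2, gcd(102, 142) = 2, gcd(104, 142) = 2, gcd(106, 142) = 2, gcd(108, 142) = 2, gcd(110, 142) = 2, gcd(112, 142) = 2, gcd(114, 142) = 2, gcd(116, 142) = 2, gcd(118, 142) = 2, gcd(120, 142) = 2, gcd(122, 142) = 2, gcd(124, 142) = 2, gcd(126, 142) = 2, gcd(128, 142) = 2, gcd(130, 142) = 2, gcd(132, 142) = 2, gcd(134, 142) = 2, gcd(136, 142) = 2, gcd(138, 142) = 2, gcd(140, 142) = 2.
All other a ∈ {1, ..., 141} have gcd(a, 142) = 1 and are units. So the nonzero zero-divisors are exactly the 71 values of a appearing in this scan.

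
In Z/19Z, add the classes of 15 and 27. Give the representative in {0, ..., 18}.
Reduce the summands first: 27 ≡ 8 (mod 19), so 15 + 27 ≡ 15 + 8 (mod 19). 15 + 8 = 23; 23 = 1·19 + 4, so (15 + 27) mod 19 = 4.

Final answer: 4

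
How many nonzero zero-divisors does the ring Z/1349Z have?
In Z/1349Z each nonzero element is either a unit (gcd with 1349 is 1) or a zero-divisor (gcd > 1). The number of units is φ(1349): factorise 1349 = 19 · 71, so φ(1349) = (19 − 1) · (71 − 1) = 18 · 70 = 1260. The nonzero elements number 1349 − 1 = 1348. Hence the nonzero zero-divisors number 1348 − 1260 = 88.

Final answer: Z/1349Z has 88 nonzero zero-divisors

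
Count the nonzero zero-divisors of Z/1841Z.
Z/1841Z has 268 nonzero zero-divisors

In Z/1841Z each nonzero element is either a unit (gcd with 1841 is 1) or a zero-divisor (gcd > 1). The number of units is φ(1841): factorise 1841 = 7 · 263, so φ(1841) = (7 − 1) · (263 − 1) = 6 · 262 = 1572. The nonzero elements number 1841 − 1 = 1840. Hence the nonzero zero-divisors number 1840 − 1572 = 268.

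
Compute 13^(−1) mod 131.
13^(−1) ≡ 121 (mod 131)

Apply the extended Euclidean algorithm to (131, 13), tracking rows (r, s, t) with s·131 + t·13 = r. Each division r_prev = q·r_cur + r_new produces the new row as (previous row) − q·(current row):
  row A: (131, 1, 0)   [1·131 + 0·13 = 131]
  row B: (13, 0, 1)   [0·131 + 1·13 = 13]
  131 = 10·13 + 1   → row C = row A − 10·row B = (1, 1, −10)   [check: 1·131 − 10·13 = 1]
  13 = 13·1 + 0   → remainder 0, stop. gcd = 1 (last nonzero row C).
The gcd is 1, so 13 is invertible mod 131. The last nonzero row gives 1·131 − 10·13 = 1, so t = −10. So 13^(−1) ≡ −10 ≡ 121 (mod 131). Verify: 13 · 121 = 1573 ≡ 1 (mod 131). ✓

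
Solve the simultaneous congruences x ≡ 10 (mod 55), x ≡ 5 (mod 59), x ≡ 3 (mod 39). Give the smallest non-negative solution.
x ≡ 36585 (mod 126555); the representative in [0, 126555) is 36585

The moduli 55, 59, 39 are pairwise coprime, so by the CRT there is a unique solution mod 55·59·39 = 126555.
Solve by successive substitution. Start with x ≡ 10 (mod 55).
  Combine with x ≡ 5 (mod 59): write x = 10 + 55·t and require 10 + 55·t ≡ 5 (mod 59), i.e. 55·t ≡ 5 − 10 ≡ 54 (mod 59). Since 55^(−1) ≡ 44 (mod 59), t ≡ 44·54 ≡ 16 (mod 59). So x ≡ 10 + 55·16 = 890 (mod 3245).
  Combine with x ≡ 3 (mod 39): write x = 890 + 3245·t and require 890 + 3245·t ≡ 3 (mod 39), i.e. 3245·t ≡ 3 − 890 ≡ 10 (mod 39). Since 3245^(−1) ≡ 5 (mod 39) (3245 ≡ 8 (mod 39)), t ≡ 5·10 ≡ 11 (mod 39). So x ≡ 890 + 3245·11 = 36585 (mod 126555).
Unique solution in [0, 126555): x = 36585.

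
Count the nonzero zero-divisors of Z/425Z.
In Z/425Z each nonzero element is either a unit (gcd with 425 is 1) or a zero-divisor (gcd > 1). The number of units is φ(425): factorise 425 = 5^2 · 17, so φ(425) = (5^2 − 5^1) · (17 − 1) = 20 · 16 = 320. The nonzero elements number 425 − 1 = 424. Hence the nonzero zero-divisors number 424 − 320 = 104.

Final answer: Z/425Z has 104 nonzero zero-divisors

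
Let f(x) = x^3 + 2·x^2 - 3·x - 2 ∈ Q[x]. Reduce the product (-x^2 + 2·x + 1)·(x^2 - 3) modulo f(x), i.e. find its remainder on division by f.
a · b ≡ -7·x^2 + 4·x + 5 (mod f(x))

First multiply in Q[x] without reducing: a · b = -x^4 + 2·x^3 + 4·x^2 - 6·x - 3. Now divide by f(x) = x^3 + 2·x^2 - 3·x - 2, eliminating the leading term at each step:
  leading term -x^4: subtract (-x)·f(x) = -x^4 - 2·x^3 + 3·x^2 + 2·x, leaving 4·x^3 + x^2 - 8·x - 3
  leading term 4·x^3: subtract (4)·f(x) = 4·x^3 + 8·x^2 - 12·x - 8, leaving -7·x^2 + 4·x + 5
The degree is now < 3, so this is the remainder. Hence a · b ≡ -7·x^2 + 4·x + 5 in Q[x]/(f).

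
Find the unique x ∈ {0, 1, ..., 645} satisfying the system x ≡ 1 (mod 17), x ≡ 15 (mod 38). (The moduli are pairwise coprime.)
x ≡ 205 (mod 646); the representative in [0, 646) is 205

The moduli 17, 38 are pairwise coprime, so by the CRT there is a unique solution mod 17·38 = 646.
Solve by successive substitution. Start with x ≡ 1 (mod 17).
  Combine with x ≡ 15 (mod 38): write x = 1 + 17·t and require 1 + 17·t ≡ 15 (mod 38), i.e. 17·t ≡ 15 − 1 ≡ 14 (mod 38). Since 17^(−1) ≡ 9 (mod 38), t ≡ 9·14 ≡ 12 (mod 38). So x ≡ 1 + 17·12 = 205 (mod 646).
Unique solution in [0, 646): x = 205.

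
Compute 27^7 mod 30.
Use repeated squaring. Binary(7) = 111. Walk through the bits of the exponent 7 left-to-right: at each bit after the leading one, square the running value, then multiply by 27 if the bit is 1 (always reducing mod 30):
  bit 1 = 1 (leading): start with 27.
  bit 2 = 1: square 27^2 = 729 ≡ 9; bit is 1, so multiply 9·27 = 243 ≡ 3 (mod 30).
  bit 3 = 1: square 3^2 = 9; bit is 1, so multiply 9·27 = 243 ≡ 3 (mod 30).
Final value: 27^7 ≡ 3 (mod 30).

Final answer: 3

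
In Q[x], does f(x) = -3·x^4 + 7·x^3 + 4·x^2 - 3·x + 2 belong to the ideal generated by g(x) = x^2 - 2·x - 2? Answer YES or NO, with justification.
NO

In Q[x] the ideal (g) consists of all multiples of g, so f ∈ (g) iff g | f, i.e. iff the remainder of f on division by g is 0. Divide f by g (g is monic, so eliminate the leading term of the running remainder at each step):
  leading term -3·x^4: subtract (-3·x^2)·g(x) = -3·x^4 + 6·x^3 + 6·x^2, leaving x^3 - 2·x^2 - 3·x + 2
  leading term x^3: subtract (x)·g(x) = x^3 - 2·x^2 - 2·x, leaving 2 - x
The remainder r(x) = 2 - x ≠ 0 (and deg r < deg g), so g ∤ f, i.e. f ∉ (g).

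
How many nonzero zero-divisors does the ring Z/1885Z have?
Z/1885Z has 540 nonzero zero-divisors

In Z/1885Z each nonzero element is either a unit (gcd with 1885 is 1) or a zero-divisor (gcd > 1). The number of units is φ(1885): factorise 1885 = 5 · 13 · 29, so φ(1885) = (5 − 1) · (13 − 1) · (29 − 1) = 4 · 12 · 28 = 1344. The nonzero elements number 1885 − 1 = 1884. Hence the nonzero zero-divisors number 1884 − 1344 = 540.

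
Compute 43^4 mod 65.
Use repeated squaring. Binary(4) = 100. Walk through the bits of the exponent 4 left-to-right: at each bit after the leading one, square the running value, then multiply by 43 if the bit is 1 (always reducing mod 65):
  bit 1 = 1 (leading): start with 43.
  bit 2 = 0: square 43^2 = 1849 ≡ 29 (mod 65).
  bit 3 = 0: square 29^2 = 841 ≡ 61 (mod 65).
Final value: 43^4 ≡ 61 (mod 65).

Final answer: 61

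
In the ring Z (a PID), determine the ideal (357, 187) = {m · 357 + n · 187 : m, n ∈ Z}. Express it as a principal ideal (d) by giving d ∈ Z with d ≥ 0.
In the PID Z, (a, b) is generated by gcd(a, b). Compute gcd(357, 187) with the extended Euclidean algorithm, tracking rows (r, s, t) with s·357 + t·187 = r:
  row A: (357, 1, 0)   [1·357 + 0·187 = 357]
  row B: (187, 0, 1)   [0·357 + 1·187 = 187]
  357 = 1·187 + 170   → row C = row A − 1·row B = (170, 1, −1)   [check: 1·357 − 1·187 = 170]
  187 = 1·170 + 17   → row D = row B − 1·row C = (17, −1, 2)   [check: −1·357 + 2·187 = 17]
  170 = 10·17 + 0   → remainder 0, stop. gcd = 17 (last nonzero row D).
So gcd(357, 187) = 17, with Bézout identity −1·357 + 2·187 = 17. Containment (⊇): the Bézout identity exhibits 17 as an element of (357, 187), giving (17) ⊆ (357, 187). Containment (⊆): since 17 | 357 and 17 | 187 (357 = 17·21, 187 = 17·11), every Z-linear combination of 357 and 187 is divisible by 17, so (357, 187) ⊆ (17). Therefore (357, 187) = (17), d = 17.

Final answer: (357, 187) = (17); d = 17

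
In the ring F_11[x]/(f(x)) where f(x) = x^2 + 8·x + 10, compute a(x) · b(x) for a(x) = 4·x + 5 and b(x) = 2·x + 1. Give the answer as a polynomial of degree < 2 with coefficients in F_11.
Multiply as integer polynomials: a · b = 8·x^2 + 14·x + 5. Reducing coefficients mod 11: a · b ≡ 8·x^2 + 3·x + 5. Now divide by f(x) = x^2 + 8·x + 10 in F_11[x], eliminating the leading term at each step:
  leading term 8·x^2: subtract (8)·f(x) = 8·x^2 + 9·x + 3, leaving 5·x + 2 (coefficients mod 11)
The degree is now < 2, so this is the remainder. Hence a · b ≡ 5·x + 2 in F_11[x]/(f).

Final answer: a · b ≡ 5·x + 2 (mod f(x))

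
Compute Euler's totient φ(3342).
φ(3342) = 1112

φ is multiplicative, with φ(p^e) = p^e − p^(e−1). Factorise 3342 = 2 · 3 · 557. Then
  φ(3342) = (2 − 1) · (3 − 1) · (557 − 1) = 1 · 2 · 556 = 1112.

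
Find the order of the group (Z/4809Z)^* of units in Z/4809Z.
(Z/4809Z)^* consists of the classes a with gcd(a, 4809) = 1, so its order is φ(4809). φ is multiplicative, with φ(p^e) = p^e − p^(e−1). Factorise 4809 = 3 · 7 · 229. Then
  φ(4809) = (3 − 1) · (7 − 1) · (229 − 1) = 2 · 6 · 228 = 2736.
Thus |(Z/4809Z)^*| = 2736.

Final answer: |(Z/4809Z)^*| = 2736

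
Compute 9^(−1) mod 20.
Apply the extended Euclidean algorithm to (20, 9), tracking rows (r, s, t) with s·20 + t·9 = r. Each division r_prev = q·r_cur + r_new produces the new row as (previous row) − q·(current row):
  row A: (20, 1, 0)   [1·20 + 0·9 = 20]
  row B: (9, 0, 1)   [0·20 + 1·9 = 9]
  20 = 2·9 + 2   → row C = row A − 2·row B = (2, 1, −2)   [check: 1·20 − 2·9 = 2]
  9 = 4·2 + 1   → row D = row B − 4·row C = (1, −4, 9)   [check: −4·20 + 9·9 = 1]
  2 = 2·1 + 0   → remainder 0, stop. gcd = 1 (last nonzero row D).
The gcd is 1, so 9 is invertible mod 20. The last nonzero row gives −4·20 + 9·9 = 1, so t = 9. So 9^(−1) ≡ 9 (mod 20). Verify: 9 · 9 = 81 ≡ 1 (mod 20). ✓

Final answer: 9^(−1) ≡ 9 (mod 20)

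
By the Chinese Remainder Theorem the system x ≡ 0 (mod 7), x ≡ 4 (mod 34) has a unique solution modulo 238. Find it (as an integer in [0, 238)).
The moduli 7, 34 are pairwise coprime, so by the CRT there is a unique solution mod 7·34 = 238.
Solve by successive substitution. Start with x ≡ 0 (mod 7).
  Combine with x ≡ 4 (mod 34): write x = 7·t and require 7·t ≡ 4 (mod 34). Since 7^(−1) ≡ 5 (mod 34), t ≡ 5·4 ≡ 20 (mod 34). So x ≡ 7·20 = 140 (mod 238).
Unique solution in [0, 238): x = 140.

Final answer: x ≡ 140 (mod 238); the representative in [0, 238) is 140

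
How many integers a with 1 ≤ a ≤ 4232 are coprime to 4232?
2024

The number of a ∈ {1, ..., 4232} with gcd(a, 4232) = 1 is by definition Euler's totient φ(4232). φ is multiplicative, with φ(p^e) = p^e − p^(e−1). Factorise 4232 = 2^3 · 23^2. Then
  φ(4232) = (2^3 − 2^2) · (23^2 − 23^1) = 4 · 506 = 2024.
So there are 2024 such integers.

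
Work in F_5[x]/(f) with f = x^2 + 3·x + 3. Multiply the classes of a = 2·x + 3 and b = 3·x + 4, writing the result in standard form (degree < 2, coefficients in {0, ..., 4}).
Multiply as integer polynomials: a · b = 6·x^2 + 17·x + 12. Reducing coefficients mod 5: a · b ≡ x^2 + 2·x + 2. Now divide by f(x) = x^2 + 3·x + 3 in F_5[x], eliminating the leading term at each step:
  leading term x^2: subtract (1)·f(x) = x^2 + 3·x + 3, leaving 4·x + 4 (coefficients mod 5)
The degree is now < 2, so this is the remainder. Hence a · b ≡ 4·x + 4 in F_5[x]/(f).

Final answer: a · b ≡ 4·x + 4 (mod f(x))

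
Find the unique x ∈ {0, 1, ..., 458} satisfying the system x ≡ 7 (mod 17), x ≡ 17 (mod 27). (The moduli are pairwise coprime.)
x ≡ 449 (mod 459); the representative in [0, 459) is 449

The moduli 17, 27 are pairwise coprime, so by the CRT there is a unique solution mod 17·27 = 459.
Solve by successive substitution. Start with x ≡ 7 (mod 17).
  Combine with x ≡ 17 (mod 27): write x = 7 + 17·t and require 7 + 17·t ≡ 17 (mod 27), i.e. 17·t ≡ 17 − 7 ≡ 10 (mod 27). Since 17^(−1) ≡ 8 (mod 27), t ≡ 8·10 ≡ 26 (mod 27). So x ≡ 7 + 17·26 = 449 (mod 459).
Unique solution in [0, 459): x = 449.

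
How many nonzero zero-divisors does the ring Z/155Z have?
In Z/155Z each nonzero element is either a unit (gcd with 155 is 1) or a zero-divisor (gcd > 1). The number of units is φ(155): factorise 155 = 5 · 31, so φ(155) = (5 − 1) · (31 − 1) = 4 · 30 = 120. The nonzero elements number 155 − 1 = 154. Hence the nonzero zero-divisors number 154 − 120 = 34.

Final answer: Z/155Z has 34 nonzero zero-divisors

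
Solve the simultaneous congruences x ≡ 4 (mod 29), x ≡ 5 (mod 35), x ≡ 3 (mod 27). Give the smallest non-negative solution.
The moduli 29, 35, 27 are pairwise coprime, so by the CRT there is a unique solution mod 29·35·27 = 27405.
Solve by successive substitution. Start with x ≡ 4 (mod 29).
  Combine with x ≡ 5 (mod 35): write x = 4 + 29·t and require 4 + 29·t ≡ 5 (mod 35), i.e. 29·t ≡ 5 − 4 ≡ 1 (mod 35). Since 29^(−1) ≡ 29 (mod 35), t ≡ 29·1 ≡ 29 (mod 35). So x ≡ 4 + 29·29 = 845 (mod 1015).
  Combine with x ≡ 3 (mod 27): write x = 845 + 1015·t and require 845 + 1015·t ≡ 3 (mod 27), i.e. 1015·t ≡ 3 − 845 ≡ 22 (mod 27). Since 1015^(−1) ≡ 22 (mod 27) (1015 ≡ 16 (mod 27)), t ≡ 22·22 ≡ 25 (mod 27). So x ≡ 845 + 1015·25 = 26220 (mod 27405).
Unique solution in [0, 27405): x = 26220.

Final answer: x ≡ 26220 (mod 27405); the representative in [0, 27405) is 26220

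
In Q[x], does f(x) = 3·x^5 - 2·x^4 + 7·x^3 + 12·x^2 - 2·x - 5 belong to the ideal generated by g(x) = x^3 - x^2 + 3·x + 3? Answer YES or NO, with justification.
In Q[x] the ideal (g) consists of all multiples of g, so f ∈ (g) iff g | f, i.e. iff the remainder of f on division by g is 0. Divide f by g (g is monic, so eliminate the leading term of the running remainder at each step):
  leading term 3·x^5: subtract (3·x^2)·g(x) = 3·x^5 - 3·x^4 + 9·x^3 + 9·x^2, leaving x^4 - 2·x^3 + 3·x^2 - 2·x - 5
  leading term x^4: subtract (x)·g(x) = x^4 - x^3 + 3·x^2 + 3·x, leaving -x^3 - 5·x - 5
  leading term -x^3: subtract (-1)·g(x) = -x^3 + x^2 - 3·x - 3, leaving -x^2 - 2·x - 2
The remainder r(x) = -x^2 - 2·x - 2 ≠ 0 (and deg r < deg g), so g ∤ f, i.e. f ∉ (g).

Final answer: NO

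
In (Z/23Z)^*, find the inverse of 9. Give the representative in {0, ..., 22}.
Apply the extended Euclidean algorithm to (23, 9), tracking rows (r, s, t) with s·23 + t·9 = r. Each division r_prev = q·r_cur + r_new produces the new row as (previous row) − q·(current row):
  row A: (23, 1, 0)   [1·23 + 0·9 = 23]
  row B: (9, 0, 1)   [0·23 + 1·9 = 9]
  23 = 2·9 + 5   → row C = row A − 2·row B = (5, 1, −2)   [check: 1·23 − 2·9 = 5]
  9 = 1·5 + 4   → row D = row B − 1·row C = (4, −1, 3)   [check: −1·23 + 3·9 = 4]
  5 = 1·4 + 1   → row E = row C − 1·row D = (1, 2, −5)   [check: 2·23 − 5·9 = 1]
  4 = 4·1 + 0   → remainder 0, stop. gcd = 1 (last nonzero row E).
The gcd is 1, so 9 is invertible mod 23. The last nonzero row gives 2·23 − 5·9 = 1, so t = −5. So 9^(−1) ≡ −5 ≡ 18 (mod 23). Verify: 9 · 18 = 162 ≡ 1 (mod 23). ✓

Final answer: 9^(−1) ≡ 18 (mod 23)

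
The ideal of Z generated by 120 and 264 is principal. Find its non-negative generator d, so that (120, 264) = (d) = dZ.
(120, 264) = (24); d = 24

In the PID Z, (a, b) is generated by gcd(a, b). Compute gcd(264, 120) with the extended Euclidean algorithm, tracking rows (r, s, t) with s·264 + t·120 = r:
  row A: (264, 1, 0)   [1·264 + 0·120 = 264]
  row B: (120, 0, 1)   [0·264 + 1·120 = 120]
  264 = 2·120 + 24   → row C = row A − 2·row B = (24, 1, −2)   [check: 1·264 − 2·120 = 24]
  120 = 5·24 + 0   → remainder 0, stop. gcd = 24 (last nonzero row C).
So gcd(120, 264) = 24, with Bézout identity 1·264 − 2·120 = 24. Containment (⊇): the Bézout identity exhibits 24 as an element of (120, 264), giving (24) ⊆ (120, 264). Containment (⊆): since 24 | 120 and 24 | 264 (120 = 24·5, 264 = 24·11), every Z-linear combination of 120 and 264 is divisible by 24, so (120, 264) ⊆ (24). Therefore (120, 264) = (24), d = 24.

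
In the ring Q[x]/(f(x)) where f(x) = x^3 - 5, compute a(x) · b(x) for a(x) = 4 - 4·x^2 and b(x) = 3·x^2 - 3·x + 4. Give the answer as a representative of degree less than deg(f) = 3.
First multiply in Q[x] without reducing: a · b = -12·x^4 + 12·x^3 - 4·x^2 - 12·x + 16. Now divide by f(x) = x^3 - 5, eliminating the leading term at each step:
  leading term -12·x^4: subtract (-12·x)·f(x) = -12·x^4 + 60·x, leaving 12·x^3 - 4·x^2 - 72·x + 16
  leading term 12·x^3: subtract (12)·f(x) = 12·x^3 - 60, leaving -4·x^2 - 72·x + 76
The degree is now < 3, so this is the remainder. Hence a · b ≡ -4·x^2 - 72·x + 76 in Q[x]/(f).

Final answer: a · b ≡ -4·x^2 - 72·x + 76 (mod f(x))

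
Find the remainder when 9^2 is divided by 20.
Use repeated squaring. Binary(2) = 10. Walk through the bits of the exponent 2 left-to-right: at each bit after the leading one, square the running value, then multiply by 9 if the bit is 1 (always reducing mod 20):
  bit 1 = 1 (leading): start with 9.
  bit 2 = 0: square 9^2 = 81 ≡ 1 (mod 20).
Final value: 9^2 ≡ 1 (mod 20).

Final answer: 1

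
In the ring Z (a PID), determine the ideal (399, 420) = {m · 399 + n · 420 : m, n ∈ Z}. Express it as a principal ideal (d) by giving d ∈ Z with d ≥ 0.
In the PID Z, (a, b) is generated by gcd(a, b). Compute gcd(420, 399) with the extended Euclidean algorithm, tracking rows (r, s, t) with s·420 + t·399 = r:
  row A: (420, 1, 0)   [1·420 + 0·399 = 420]
  row B: (399, 0, 1)   [0·420 + 1·399 = 399]
  420 = 1·399 + 21   → row C = row A − 1·row B = (21, 1, −1)   [check: 1·420 − 1·399 = 21]
  399 = 19·21 + 0   → remainder 0, stop. gcd = 21 (last nonzero row C).
So gcd(399, 420) = 21, with Bézout identity 1·420 − 1·399 = 21. Containment (⊇): the Bézout identity exhibits 21 as an element of (399, 420), giving (21) ⊆ (399, 420). Containment (⊆): since 21 | 399 and 21 | 420 (399 = 21·19, 420 = 21·20), every Z-linear combination of 399 and 420 is divisible by 21, so (399, 420) ⊆ (21). Therefore (399, 420) = (21), d = 21.

Final answer: (399, 420) = (21); d = 21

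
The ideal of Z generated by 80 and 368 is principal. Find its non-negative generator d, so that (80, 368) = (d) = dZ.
(80, 368) = (16); d = 16

In the PID Z, (a, b) is generated by gcd(a, b). Compute gcd(368, 80) with the extended Euclidean algorithm, tracking rows (r, s, t) with s·368 + t·80 = r:
  row A: (368, 1, 0)   [1·368 + 0·80 = 368]
  row B: (80, 0, 1)   [0·368 + 1·80 = 80]
  368 = 4·80 + 48   → row C = row A − 4·row B = (48, 1, −4)   [check: 1·368 − 4·80 = 48]
  80 = 1·48 + 32   → row D = row B − 1·row C = (32, −1, 5)   [check: −1·368 + 5·80 = 32]
  48 = 1·32 + 16   → row E = row C − 1·row D = (16, 2, −9)   [check: 2·368 − 9·80 = 16]
  32 = 2·16 + 0   → remainder 0, stop. gcd = 16 (last nonzero row E).
So gcd(80, 368) = 16, with Bézout identity 2·368 − 9·80 = 16. Containment (⊇): the Bézout identity exhibits 16 as an element of (80, 368), giving (16) ⊆ (80, 368). Containment (⊆): since 16 | 80 and 16 | 368 (80 = 16·5, 368 = 16·23), every Z-linear combination of 80 and 368 is divisible by 16, so (80, 368) ⊆ (16). Therefore (80, 368) = (16), d = 16.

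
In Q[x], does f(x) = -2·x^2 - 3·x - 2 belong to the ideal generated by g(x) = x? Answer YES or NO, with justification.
In Q[x] the ideal (g) consists of all multiples of g, so f ∈ (g) iff g | f, i.e. iff the remainder of f on division by g is 0. Divide f by g (g is monic, so eliminate the leading term of the running remainder at each step):
  leading term -2·x^2: subtract (-2·x)·g(x) = -2·x^2, leaving -3·x - 2
  leading term -3·x: subtract (-3)·g(x) = -3·x, leaving -2
The remainder r(x) = -2 ≠ 0 (and deg r < deg g), so g ∤ f, i.e. f ∉ (g).

Final answer: NO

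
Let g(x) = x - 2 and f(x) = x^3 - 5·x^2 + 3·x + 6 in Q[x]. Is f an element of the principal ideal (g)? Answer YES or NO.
YES

In Q[x] the ideal (g) consists of all multiples of g, so f ∈ (g) iff g | f, i.e. iff the remainder of f on division by g is 0. Divide f by g (g is monic, so eliminate the leading term of the running remainder at each step):
  leading term x^3: subtract (x^2)·g(x) = x^3 - 2·x^2, leaving -3·x^2 + 3·x + 6
  leading term -3·x^2: subtract (-3·x)·g(x) = -3·x^2 + 6·x, leaving 6 - 3·x
  leading term -3·x: subtract (-3)·g(x) = 6 - 3·x, leaving 0
The remainder is 0, so f(x) = g(x) · h(x) with h(x) = x^2 - 3·x - 3. Hence g | f, i.e. f ∈ (g).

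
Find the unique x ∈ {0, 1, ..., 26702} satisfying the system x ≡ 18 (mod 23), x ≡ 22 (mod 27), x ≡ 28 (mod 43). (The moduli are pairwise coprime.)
The moduli 23, 27, 43 are pairwise coprime, so by the CRT there is a unique solution mod 23·27·43 = 26703.
Solve by successive substitution. Start with x ≡ 18 (mod 23).
  Combine with x ≡ 22 (mod 27): write x = 18 + 23·t and require 18 + 23·t ≡ 22 (mod 27), i.e. 23·t ≡ 22 − 18 ≡ 4 (mod 27). Since 23^(−1) ≡ 20 (mod 27), t ≡ 20·4 ≡ 26 (mod 27). So x ≡ 18 + 23·26 = 616 (mod 621).
  Combine with x ≡ 28 (mod 43): write x = 616 + 621·t and require 616 + 621·t ≡ 28 (mod 43), i.e. 621·t ≡ 28 − 616 ≡ 14 (mod 43). Since 621^(−1) ≡ 34 (mod 43) (621 ≡ 19 (mod 43)), t ≡ 34·14 ≡ 3 (mod 43). So x ≡ 616 + 621·3 = 2479 (mod 26703).
Unique solution in [0, 26703): x = 2479.

Final answer: x ≡ 2479 (mod 26703); the representative in [0, 26703) is 2479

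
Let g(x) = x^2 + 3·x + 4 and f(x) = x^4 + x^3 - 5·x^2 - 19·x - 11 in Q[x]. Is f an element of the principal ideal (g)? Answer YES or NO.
NO

In Q[x] the ideal (g) consists of all multiples of g, so f ∈ (g) iff g | f, i.e. iff the remainder of f on division by g is 0. Divide f by g (g is monic, so eliminate the leading term of the running remainder at each step):
  leading term x^4: subtract (x^2)·g(x) = x^4 + 3·x^3 + 4·x^2, leaving -2·x^3 - 9·x^2 - 19·x - 11
  leading term -2·x^3: subtract (-2·x)·g(x) = -2·x^3 - 6·x^2 - 8·x, leaving -3·x^2 - 11·x - 11
  leading term -3·x^2: subtract (-3)·g(x) = -3·x^2 - 9·x - 12, leaving 1 - 2·x
The remainder r(x) = 1 - 2·x ≠ 0 (and deg r < deg g), so g ∤ f, i.e. f ∉ (g).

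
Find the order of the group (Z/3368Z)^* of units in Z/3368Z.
|(Z/3368Z)^*| = 1680

(Z/3368Z)^* consists of the classes a with gcd(a, 3368) = 1, so its order is φ(3368). φ is multiplicative, with φ(p^e) = p^e − p^(e−1). Factorise 3368 = 2^3 · 421. Then
  φ(3368) = (2^3 − 2^2) · (421 − 1) = 4 · 420 = 1680.
Thus |(Z/3368Z)^*| = 1680.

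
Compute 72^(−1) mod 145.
72^(−1) ≡ 143 (mod 145)

Apply the extended Euclidean algorithm to (145, 72), tracking rows (r, s, t) with s·145 + t·72 = r. Each division r_prev = q·r_cur + r_new produces the new row as (previous row) − q·(current row):
  row A: (145, 1, 0)   [1·145 + 0·72 = 145]
  row B: (72, 0, 1)   [0·145 + 1·72 = 72]
  145 = 2·72 + 1   → row C = row A − 2·row B = (1, 1, −2)   [check: 1·145 − 2·72 = 1]
  72 = 72·1 + 0   → remainder 0, stop. gcd = 1 (last nonzero row C).
The gcd is 1, so 72 is invertible mod 145. The last nonzero row gives 1·145 − 2·72 = 1, so t = −2. So 72^(−1) ≡ −2 ≡ 143 (mod 145). Verify: 72 · 143 = 10296 ≡ 1 (mod 145). ✓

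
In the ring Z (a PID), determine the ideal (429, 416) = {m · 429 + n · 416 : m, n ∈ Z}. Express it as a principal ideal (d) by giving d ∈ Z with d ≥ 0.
(429, 416) = (13); d = 13

In the PID Z, (a, b) is generated by gcd(a, b). Compute gcd(429, 416) with the extended Euclidean algorithm, tracking rows (r, s, t) with s·429 + t·416 = r:
  row A: (429, 1, 0)   [1·429 + 0·416 = 429]
  row B: (416, 0, 1)   [0·429 + 1·416 = 416]
  429 = 1·416 + 13   → row C = row A − 1·row B = (13, 1, −1)   [check: 1·429 − 1·416 = 13]
  416 = 32·13 + 0   → remainder 0, stop. gcd = 13 (last nonzero row C).
So gcd(429, 416) = 13, with Bézout identity 1·429 − 1·416 = 13. Containment (⊇): the Bézout identity exhibits 13 as an element of (429, 416), giving (13) ⊆ (429, 416). Containment (⊆): since 13 | 429 and 13 | 416 (429 = 13·33, 416 = 13·32), every Z-linear combination of 429 and 416 is divisible by 13, so (429, 416) ⊆ (13). Therefore (429, 416) = (13), d = 13.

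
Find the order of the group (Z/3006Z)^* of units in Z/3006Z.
(Z/3006Z)^* consists of the classes a with gcd(a, 3006) = 1, so its order is φ(3006). φ is multiplicative, with φ(p^e) = p^e − p^(e−1). Factorise 3006 = 2 · 3^2 · 167. Then
  φ(3006) = (2 − 1) · (3^2 − 3^1) · (167 − 1) = 1 · 6 · 166 = 996.
Thus |(Z/3006Z)^*| = 996.

Final answer: |(Z/3006Z)^*| = 996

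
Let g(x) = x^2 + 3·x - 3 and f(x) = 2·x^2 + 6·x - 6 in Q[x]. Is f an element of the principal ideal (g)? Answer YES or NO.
YES

In Q[x] the ideal (g) consists of all multiples of g, so f ∈ (g) iff g | f, i.e. iff the remainder of f on division by g is 0. Divide f by g (g is monic, so eliminate the leading term of the running remainder at each step):
  leading term 2·x^2: subtract (2)·g(x) = 2·x^2 + 6·x - 6, leaving 0
The remainder is 0, so f(x) = g(x) · h(x) with h(x) = 2. Hence g | f, i.e. f ∈ (g).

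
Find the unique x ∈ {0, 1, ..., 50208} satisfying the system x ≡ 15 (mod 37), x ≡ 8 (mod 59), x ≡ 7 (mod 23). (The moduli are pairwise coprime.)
x ≡ 4492 (mod 50209); the representative in [0, 50209) is 4492

The moduli 37, 59, 23 are pairwise coprime, so by the CRT there is a unique solution mod 37·59·23 = 50209.
Solve by successive substitution. Start with x ≡ 15 (mod 37).
  Combine with x ≡ 8 (mod 59): write x = 15 + 37·t and require 15 + 37·t ≡ 8 (mod 59), i.e. 37·t ≡ 8 − 15 ≡ 52 (mod 59). Since 37^(−1) ≡ 8 (mod 59), t ≡ 8·52 ≡ 3 (mod 59). So x ≡ 15 + 37·3 = 126 (mod 2183).
  Combine with x ≡ 7 (mod 23): write x = 126 + 2183·t and require 126 + 2183·t ≡ 7 (mod 23), i.e. 2183·t ≡ 7 − 126 ≡ 19 (mod 23). Since 2183^(−1) ≡ 11 (mod 23) (2183 ≡ 21 (mod 23)), t ≡ 11·19 ≡ 2 (mod 23). So x ≡ 126 + 2183·2 = 4492 (mod 50209).
Unique solution in [0, 50209): x = 4492.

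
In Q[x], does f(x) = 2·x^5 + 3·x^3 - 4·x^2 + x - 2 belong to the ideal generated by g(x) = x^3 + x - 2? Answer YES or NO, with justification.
In Q[x] the ideal (g) consists of all multiples of g, so f ∈ (g) iff g | f, i.e. iff the remainder of f on division by g is 0. Divide f by g (g is monic, so eliminate the leading term of the running remainder at each step):
  leading term 2·x^5: subtract (2·x^2)·g(x) = 2·x^5 + 2·x^3 - 4·x^2, leaving x^3 + x - 2
  leading term x^3: subtract (1)·g(x) = x^3 + x - 2, leaving 0
The remainder is 0, so f(x) = g(x) · h(x) with h(x) = 2·x^2 + 1. Hence g | f, i.e. f ∈ (g).

Final answer: YES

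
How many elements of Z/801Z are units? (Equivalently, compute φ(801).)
An element a ∈ Z/801Z is a unit iff gcd(a, 801) = 1, so the number of units is φ(801). φ is multiplicative, with φ(p^e) = p^e − p^(e−1). Factorise 801 = 3^2 · 89. Then
  φ(801) = (3^2 − 3^1) · (89 − 1) = 6 · 88 = 528.

Final answer: Z/801Z has φ(801) = 528 units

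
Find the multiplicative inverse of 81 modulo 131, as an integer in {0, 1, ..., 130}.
81^(−1) ≡ 55 (mod 131)

Apply the extended Euclidean algorithm to (131, 81), tracking rows (r, s, t) with s·131 + t·81 = r. Each division r_prev = q·r_cur + r_new produces the new row as (previous row) − q·(current row):
  row A: (131, 1, 0)   [1·131 + 0·81 = 131]
  row B: (81, 0, 1)   [0·131 + 1·81 = 81]
  131 = 1·81 + 50   → row C = row A − 1·row B = (50, 1, −1)   [check: 1·131 − 1·81 = 50]
  81 = 1·50 + 31   → row D = row B − 1·row C = (31, −1, 2)   [check: −1·131 + 2·81 = 31]
  50 = 1·31 + 19   → row E = row C − 1·row D = (19, 2, −3)   [check: 2·131 − 3·81 = 19]
  31 = 1·19 + 12   → row F = row D − 1·row E = (12, −3, 5)   [check: −3·131 + 5·81 = 12]
  19 = 1·12 + 7   → row G = row E − 1·row F = (7, 5, −8)   [check: 5·131 − 8·81 = 7]
  12 = 1·7 + 5   → row H = row F − 1·row G = (5, −8, 13)   [check: −8·131 + 13·81 = 5]
  7 = 1·5 + 2   → row I = row G − 1·row H = (2, 13, −21)   [check: 13·131 − 21·81 = 2]
  5 = 2·2 + 1   → row J = row H − 2·row I = (1, −34, 55)   [check: −34·131 + 55·81 = 1]
  2 = 2·1 + 0   → remainder 0, stop. gcd = 1 (last nonzero row J).
The gcd is 1, so 81 is invertible mod 131. The last nonzero row gives −34·131 + 55·81 = 1, so t = 55. So 81^(−1) ≡ 55 (mod 131). Verify: 81 · 55 = 4455 ≡ 1 (mod 131). ✓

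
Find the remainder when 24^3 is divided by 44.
8

Use repeated squaring. Binary(3) = 11. Walk through the bits of the exponent 3 left-to-right: at each bit after the leading one, square the running value, then multiply by 24 if the bit is 1 (always reducing mod 44):
  bit 1 = 1 (leading): start with 24.
  bit 2 = 1: square 24^2 = 576 ≡ 4; bit is 1, so multiply 4·24 = 96 ≡ 8 (mod 44).
Final value: 24^3 ≡ 8 (mod 44).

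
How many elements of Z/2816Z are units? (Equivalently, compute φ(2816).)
Z/2816Z has φ(2816) = 1280 units

An element a ∈ Z/2816Z is a unit iff gcd(a, 2816) = 1, so the number of units is φ(2816). φ is multiplicative, with φ(p^e) = p^e − p^(e−1). Factorise 2816 = 2^8 · 11. Then
  φ(2816) = (2^8 − 2^7) · (11 − 1) = 128 · 10 = 1280.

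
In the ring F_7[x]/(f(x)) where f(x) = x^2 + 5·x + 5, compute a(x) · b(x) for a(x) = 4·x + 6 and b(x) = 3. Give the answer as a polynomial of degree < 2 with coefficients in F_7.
a · b ≡ 5·x + 4 (mod f(x))

Multiply as integer polynomials: a · b = 12·x + 18. Reducing coefficients mod 7: a · b ≡ 5·x + 4. This already has degree < 2, so no reduction by f is needed. Hence a · b ≡ 5·x + 4 in F_7[x]/(f).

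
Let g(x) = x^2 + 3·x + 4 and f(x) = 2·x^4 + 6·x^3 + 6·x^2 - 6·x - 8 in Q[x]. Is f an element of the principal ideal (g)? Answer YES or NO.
In Q[x] the ideal (g) consists of all multiples of g, so f ∈ (g) iff g | f, i.e. iff the remainder of f on division by g is 0. Divide f by g (g is monic, so eliminate the leading term of the running remainder at each step):
  leading term 2·x^4: subtract (2·x^2)·g(x) = 2·x^4 + 6·x^3 + 8·x^2, leaving -2·x^2 - 6·x - 8
  leading term -2·x^2: subtract (-2)·g(x) = -2·x^2 - 6·x - 8, leaving 0
The remainder is 0, so f(x) = g(x) · h(x) with h(x) = 2·x^2 - 2. Hence g | f, i.e. f ∈ (g).

Final answer: YES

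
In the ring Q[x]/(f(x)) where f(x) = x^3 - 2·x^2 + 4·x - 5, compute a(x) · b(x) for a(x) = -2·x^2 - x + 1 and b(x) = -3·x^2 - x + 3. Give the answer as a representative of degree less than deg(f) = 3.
a · b ≡ 2·x^2 - 42·x + 88 (mod f(x))

First multiply in Q[x] without reducing: a · b = 6·x^4 + 5·x^3 - 8·x^2 - 4·x + 3. Now divide by f(x) = x^3 - 2·x^2 + 4·x - 5, eliminating the leading term at each step:
  leading term 6·x^4: subtract (6·x)·f(x) = 6·x^4 - 12·x^3 + 24·x^2 - 30·x, leaving 17·x^3 - 32·x^2 + 26·x + 3
  leading term 17·x^3: subtract (17)·f(x) = 17·x^3 - 34·x^2 + 68·x - 85, leaving 2·x^2 - 42·x + 88
The degree is now < 3, so this is the remainder. Hence a · b ≡ 2·x^2 - 42·x + 88 in Q[x]/(f).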